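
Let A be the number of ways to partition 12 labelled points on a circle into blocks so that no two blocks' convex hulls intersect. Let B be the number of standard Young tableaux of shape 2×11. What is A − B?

The non-crossing partitions of [12] form a lattice of size C_12. So A = C_12 = 208012.
Standard Young tableaux of shape 2×n are counted by C_n; here n = 11. So B = C_11 = 58786.
A − B = 208012 − 58786 = 149226.

149226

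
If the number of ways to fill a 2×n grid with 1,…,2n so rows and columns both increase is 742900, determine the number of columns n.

13

Standard Young tableaux of shape 2×n are counted by C_n, and C_13 = 742900.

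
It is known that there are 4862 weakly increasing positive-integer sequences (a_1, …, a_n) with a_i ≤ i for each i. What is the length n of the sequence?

9

Such sub-staircase sequences of length n are counted by C_n, and C_9 = 4862.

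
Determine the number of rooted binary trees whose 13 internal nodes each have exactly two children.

742900

Full binary trees with n internal nodes are counted by C_n; here n = 13.
C_13 = C(26,13)/14 = 10400600/14 = 742900.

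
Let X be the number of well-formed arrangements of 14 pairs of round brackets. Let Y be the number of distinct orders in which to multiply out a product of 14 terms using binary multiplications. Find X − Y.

1931540

Balanced strings of n pairs of brackets are counted by C_n; here n = 14. So X = C_14 = 2674440.
Ways to associate a product of 14 factors correspond to binary trees on 14 leaves, so the count is C_13. So Y = C_13 = 742900.
X − Y = 2674440 − 742900 = 1931540.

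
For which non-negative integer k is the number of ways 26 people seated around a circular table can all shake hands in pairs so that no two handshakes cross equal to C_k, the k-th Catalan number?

13

Non-crossing handshake pairings of 2n people are counted by C_n; 26 people gives n = 13.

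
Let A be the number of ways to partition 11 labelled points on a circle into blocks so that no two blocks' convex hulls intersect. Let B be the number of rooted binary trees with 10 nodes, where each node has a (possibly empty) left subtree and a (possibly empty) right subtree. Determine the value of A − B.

Non-crossing partitions of an n-element set are counted by C_n; here n = 11. So A = C_11 = 58786.
Binary trees (left/right distinguished) on n nodes are counted by C_n; here n = 10. So B = C_10 = 16796.
A − B = 58786 − 16796 = 41990.

41990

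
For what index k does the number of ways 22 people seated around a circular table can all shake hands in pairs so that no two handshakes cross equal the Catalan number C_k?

11

With 22 = 2·11 people, non-crossing handshake pairings are non-crossing perfect matchings on a circle, counted by C_11.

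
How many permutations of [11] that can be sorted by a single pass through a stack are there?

Stack-sortable permutations are exactly the 231-avoiding ones, counted by C_n; here n = 11.
C_11 = C(22,11)/12 = 705432/12 = 58786.

58786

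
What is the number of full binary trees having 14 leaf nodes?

742900

A full binary tree with L leaves has L−1 internal nodes and is counted by C_{L−1}; L = 14 gives C_13.
C_13 = C(26,13)/14 = 10400600/14 = 742900.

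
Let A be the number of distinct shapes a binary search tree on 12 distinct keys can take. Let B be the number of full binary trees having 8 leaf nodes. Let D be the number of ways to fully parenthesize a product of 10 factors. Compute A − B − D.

There are C_n binary search tree shapes on n keys; with n = 12 that is C_12. So A = C_12 = 208012.
Full binary trees with 8 leaves have 8−1 = 7 internal nodes, so there are C_7 of them. So B = C_7 = 429.
Ways to associate a product of 10 factors correspond to binary trees on 10 leaves, so the count is C_9. So D = C_9 = 4862.
A − B − D = 208012 − 429 − 4862 = 202721.

202721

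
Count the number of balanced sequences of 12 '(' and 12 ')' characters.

With 12 pairs the number of balanced bracket strings is the Catalan number C_12.
C_12 = 208012.

208012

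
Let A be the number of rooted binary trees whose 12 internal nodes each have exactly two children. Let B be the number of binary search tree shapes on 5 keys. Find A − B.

207970

The number of full binary trees on 12 internal nodes is the Catalan number C_12. So A = C_12 = 208012.
Binary trees (left/right distinguished) on n nodes are counted by C_n; here n = 5. So B = C_5 = 42.
A − B = 208012 − 42 = 207970.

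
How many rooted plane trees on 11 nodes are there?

16796

A rooted plane tree on 11 nodes has 10 edges, and such trees are counted by C_10.
C_10 = C(20,10)/11 = 184756/11 = 16796.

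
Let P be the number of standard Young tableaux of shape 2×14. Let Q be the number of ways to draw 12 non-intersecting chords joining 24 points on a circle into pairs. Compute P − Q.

2466428

Standard Young tableaux of shape 2×n are counted by C_n; here n = 14. So P = C_14 = 2674440.
Pairing 24 circle points by 12 non-crossing chords gives C_12 matchings. So Q = C_12 = 208012.
P − Q = 2674440 − 208012 = 2466428.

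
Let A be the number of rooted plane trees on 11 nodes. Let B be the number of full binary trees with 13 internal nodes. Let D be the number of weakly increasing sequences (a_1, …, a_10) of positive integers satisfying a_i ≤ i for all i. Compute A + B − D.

Rooted ordered (plane) trees on m nodes have m−1 edges and are counted by C_{m−1}; m = 11 gives C_10. So A = C_10 = 16796.
The number of full binary trees on 13 internal nodes is the Catalan number C_13. So B = C_13 = 742900.
Weakly increasing sequences with a_i ≤ i biject with Dyck paths of semilength 10, so there are C_10. So D = C_10 = 16796.
A + B − D = 16796 + 742900 − 16796 = 742900.

742900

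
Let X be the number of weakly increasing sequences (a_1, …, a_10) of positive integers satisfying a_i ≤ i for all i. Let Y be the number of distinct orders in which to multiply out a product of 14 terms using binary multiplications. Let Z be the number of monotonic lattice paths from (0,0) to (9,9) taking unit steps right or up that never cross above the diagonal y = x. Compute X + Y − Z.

Such sub-staircase sequences of length n are counted by C_n; here n = 10. So X = C_10 = 16796.
Ways to associate a product of 14 factors correspond to binary trees on 14 leaves, so the count is C_13. So Y = C_13 = 742900.
Monotone paths in an n×n grid that stay weakly below the diagonal are counted by C_n; here n = 9. So Z = C_9 = 4862.
X + Y − Z = 16796 + 742900 − 4862 = 754834.

754834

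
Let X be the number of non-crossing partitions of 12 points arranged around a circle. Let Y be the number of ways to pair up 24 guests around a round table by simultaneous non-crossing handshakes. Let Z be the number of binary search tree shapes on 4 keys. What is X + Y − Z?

Non-crossing partitions of an n-element set are counted by C_n; here n = 12. So X = C_12 = 208012.
With 24 = 2·12 people, non-crossing handshake pairings are non-crossing perfect matchings on a circle, counted by C_12. So Y = C_12 = 208012.
Binary trees (left/right distinguished) on n nodes are counted by C_n; here n = 4. So Z = C_4 = 14.
X + Y − Z = 208012 + 208012 − 14 = 416010.

416010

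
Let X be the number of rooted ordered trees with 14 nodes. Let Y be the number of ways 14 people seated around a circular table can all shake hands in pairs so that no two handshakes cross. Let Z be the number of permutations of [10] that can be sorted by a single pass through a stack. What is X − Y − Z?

A rooted plane tree on 14 nodes has 13 edges, and such trees are counted by C_13. So X = C_13 = 742900.
With 14 = 2·7 people, non-crossing handshake pairings are non-crossing perfect matchings on a circle, counted by C_7. So Y = C_7 = 429.
By Knuth's characterisation, the stack-sortable permutations of length 10 are the 231-avoiders, numbering C_10. So Z = C_10 = 16796.
X − Y − Z = 742900 − 429 − 16796 = 725675.

725675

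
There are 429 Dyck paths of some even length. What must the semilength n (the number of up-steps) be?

Dyck paths of semilength n are counted by C_n. Since C_7 = 429, the index is 7.

7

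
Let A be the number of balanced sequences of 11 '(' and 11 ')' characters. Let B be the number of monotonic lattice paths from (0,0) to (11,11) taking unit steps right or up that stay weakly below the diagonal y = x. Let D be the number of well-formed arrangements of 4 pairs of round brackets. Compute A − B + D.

14

With 11 pairs the number of balanced bracket strings is the Catalan number C_11. So A = C_11 = 58786.
Monotone paths in an n×n grid that stay weakly below the diagonal are counted by C_n; here n = 11. So B = C_11 = 58786.
With 4 pairs the number of balanced bracket strings is the Catalan number C_4. So D = C_4 = 14.
A − B + D = 58786 − 58786 + 14 = 14.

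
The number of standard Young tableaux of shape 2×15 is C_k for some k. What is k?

Standard Young tableaux of shape 2×n are counted by C_n; here n = 15.

15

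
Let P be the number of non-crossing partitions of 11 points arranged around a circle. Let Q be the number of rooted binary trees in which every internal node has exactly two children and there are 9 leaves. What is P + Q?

60216

The non-crossing partitions of [11] form a lattice of size C_11. So P = C_11 = 58786.
Full binary trees with 9 leaves have 9−1 = 8 internal nodes, so there are C_8 of them. So Q = C_8 = 1430.
P + Q = 58786 + 1430 = 60216.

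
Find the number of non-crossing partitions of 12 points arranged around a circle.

The non-crossing partitions of [12] form a lattice of size C_12.
C_12 = C(24,12)/13 = 2704156/13 = 208012.

208012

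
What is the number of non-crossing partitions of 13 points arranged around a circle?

742900

The non-crossing partitions of [13] form a lattice of size C_13.
C_13 = C_12 · 2(2·12+1)/(12+2) = 208012 · 50/14 = 742900.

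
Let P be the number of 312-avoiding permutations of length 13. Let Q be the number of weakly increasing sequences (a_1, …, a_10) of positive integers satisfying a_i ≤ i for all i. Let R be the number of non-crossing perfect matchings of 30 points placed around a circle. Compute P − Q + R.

For any fixed pattern of length 3, the pattern-avoiding permutations of [13] number C_13. So P = C_13 = 742900.
Weakly increasing sequences with a_i ≤ i biject with Dyck paths of semilength 10, so there are C_10. So Q = C_10 = 16796.
Non-crossing perfect matchings of 2n points on a circle are counted by C_n; with 30 points, n = 15. So R = C_15 = 9694845.
P − Q + R = 742900 − 16796 + 9694845 = 10420949.

10420949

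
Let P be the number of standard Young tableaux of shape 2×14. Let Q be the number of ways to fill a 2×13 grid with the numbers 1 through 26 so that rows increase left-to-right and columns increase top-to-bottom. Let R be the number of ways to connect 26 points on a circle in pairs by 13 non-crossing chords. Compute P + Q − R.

Standard Young tableaux of shape 2×n are counted by C_n; here n = 14. So P = C_14 = 2674440.
By the hook-length formula (or a Dyck-path bijection), SYT of shape 2×13 number C_13. So Q = C_13 = 742900.
Non-crossing perfect matchings of 2n points on a circle are counted by C_n; with 26 points, n = 13. So R = C_13 = 742900.
P + Q − R = 2674440 + 742900 − 742900 = 2674440.

2674440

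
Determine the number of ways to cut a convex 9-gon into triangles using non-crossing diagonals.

429

A convex 9-gon is triangulated into 7 triangles, and the number of such triangulations is the Catalan number C_{9−2} = C_7.
C_7 = C_6 · 2(2·6+1)/(6+2) = 132 · 26/8 = 429.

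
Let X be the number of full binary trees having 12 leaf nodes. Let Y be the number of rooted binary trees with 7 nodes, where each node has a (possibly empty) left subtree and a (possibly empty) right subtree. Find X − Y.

A full binary tree with L leaves has L−1 internal nodes and is counted by C_{L−1}; L = 12 gives C_11. So X = C_11 = 58786.
Rooted binary trees with 7 nodes (each child slot possibly empty) number C_7. So Y = C_7 = 429.
X − Y = 58786 − 429 = 58357.

58357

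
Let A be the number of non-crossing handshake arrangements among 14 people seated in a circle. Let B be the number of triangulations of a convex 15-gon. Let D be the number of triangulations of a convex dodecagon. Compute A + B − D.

With 14 = 2·7 people, non-crossing handshake pairings are non-crossing perfect matchings on a circle, counted by C_7. So A = C_7 = 429.
A convex 15-gon is triangulated into 13 triangles, and the number of such triangulations is the Catalan number C_{15−2} = C_13. So B = C_13 = 742900.
Triangulations of a convex m-gon are counted by C_{m−2}; with m = 12 this is C_10. So D = C_10 = 16796.
A + B − D = 429 + 742900 − 16796 = 726533.

726533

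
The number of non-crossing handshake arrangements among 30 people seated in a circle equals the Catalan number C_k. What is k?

15

With 30 = 2·15 people, non-crossing handshake pairings are non-crossing perfect matchings on a circle, counted by C_15.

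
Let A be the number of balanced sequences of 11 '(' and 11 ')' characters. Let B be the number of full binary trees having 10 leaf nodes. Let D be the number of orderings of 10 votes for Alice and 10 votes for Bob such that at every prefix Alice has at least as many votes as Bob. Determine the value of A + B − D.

With 11 pairs the number of balanced bracket strings is the Catalan number C_11. So A = C_11 = 58786.
A full binary tree with L leaves has L−1 internal nodes and is counted by C_{L−1}; L = 10 gives C_9. So B = C_9 = 4862.
Reading a vote for the leader as '(' and for the other as ')' turns such a sequence into a balanced string of 10 pairs, so the count is C_10. So D = C_10 = 16796.
A + B − D = 58786 + 4862 − 16796 = 46852.

46852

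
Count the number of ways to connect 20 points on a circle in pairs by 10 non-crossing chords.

16796

Non-crossing perfect matchings of 2n points on a circle are counted by C_n; with 20 points, n = 10.
C_10 = C(20,10)/11 = 184756/11 = 16796.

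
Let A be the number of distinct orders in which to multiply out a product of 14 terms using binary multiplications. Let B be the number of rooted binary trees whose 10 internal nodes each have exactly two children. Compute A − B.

726104

Ways to associate a product of 14 factors correspond to binary trees on 14 leaves, so the count is C_13. So A = C_13 = 742900.
The number of full binary trees on 10 internal nodes is the Catalan number C_10. So B = C_10 = 16796.
A − B = 742900 − 16796 = 726104.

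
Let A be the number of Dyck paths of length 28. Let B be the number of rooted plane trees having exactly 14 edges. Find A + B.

Dyck paths of semilength n (length 2n) are counted by C_n; here n = 14. So A = C_14 = 2674440.
A rooted plane tree with 14 edges has 15 nodes, and the count is C_14. So B = C_14 = 2674440.
A + B = 2674440 + 2674440 = 5348880.

5348880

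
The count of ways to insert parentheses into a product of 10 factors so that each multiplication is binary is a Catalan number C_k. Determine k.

Bracketing 10 factors into binary products is counted by C_{10−1} = C_9.

9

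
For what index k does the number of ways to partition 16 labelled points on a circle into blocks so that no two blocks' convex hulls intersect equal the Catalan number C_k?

16

The non-crossing partitions of [16] form a lattice of size C_16.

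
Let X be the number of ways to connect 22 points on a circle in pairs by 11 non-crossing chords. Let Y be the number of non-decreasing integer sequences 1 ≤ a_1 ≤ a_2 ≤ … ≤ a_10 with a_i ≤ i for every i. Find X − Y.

Non-crossing perfect matchings of 2n points on a circle are counted by C_n; with 22 points, n = 11. So X = C_11 = 58786.
Such sub-staircase sequences of length n are counted by C_n; here n = 10. So Y = C_10 = 16796.
X − Y = 58786 − 16796 = 41990.

41990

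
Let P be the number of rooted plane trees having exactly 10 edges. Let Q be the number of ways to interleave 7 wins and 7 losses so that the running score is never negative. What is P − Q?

16367

A rooted plane tree with 10 edges has 11 nodes, and the count is C_10. So P = C_10 = 16796.
Reading a vote for the leader as '(' and for the other as ')' turns such a sequence into a balanced string of 7 pairs, so the count is C_7. So Q = C_7 = 429.
P − Q = 16796 − 429 = 16367.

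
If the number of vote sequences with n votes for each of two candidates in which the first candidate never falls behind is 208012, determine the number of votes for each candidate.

12

Such ballot sequences with n votes each are counted by C_n, and C_12 = 208012.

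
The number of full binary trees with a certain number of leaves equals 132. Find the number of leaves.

7

Full binary trees with L leaves are counted by C_{L−1}; 132 = C_6.
So the index is 6, and the number of leaves is 6 + 1 = 7.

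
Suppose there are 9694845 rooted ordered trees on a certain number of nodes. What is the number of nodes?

Rooted ordered trees on m nodes are counted by C_{m−1}. The Catalan number equal to 9694845 is C_15.
So the index is 15, and the number of nodes is 15 + 1 = 16.

16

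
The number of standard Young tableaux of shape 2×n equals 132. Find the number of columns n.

Standard Young tableaux of shape 2×n are counted by C_n. The Catalan number equal to 132 is C_6.

6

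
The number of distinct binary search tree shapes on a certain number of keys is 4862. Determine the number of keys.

Binary search tree shapes on n keys are counted by C_n; 4862 = C_9.

9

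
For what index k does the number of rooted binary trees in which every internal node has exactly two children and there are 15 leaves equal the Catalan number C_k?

Full binary trees with 15 leaves have 15−1 = 14 internal nodes, so there are C_14 of them.

14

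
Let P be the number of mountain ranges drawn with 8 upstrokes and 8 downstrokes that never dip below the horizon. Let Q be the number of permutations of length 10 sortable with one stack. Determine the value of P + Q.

Dyck paths of semilength n (length 2n) are counted by C_n; here n = 8. So P = C_8 = 1430.
Stack-sortable permutations are exactly the 231-avoiding ones, counted by C_n; here n = 10. So Q = C_10 = 16796.
P + Q = 1430 + 16796 = 18226.

18226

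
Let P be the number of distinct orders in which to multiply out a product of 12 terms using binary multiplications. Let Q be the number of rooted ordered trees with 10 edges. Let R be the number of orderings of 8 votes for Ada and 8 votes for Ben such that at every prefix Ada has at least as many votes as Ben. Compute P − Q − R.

40560

Parenthesizations of m factors correspond to full binary trees with m leaves, counted by C_{m−1}; m = 12 gives C_11. So P = C_11 = 58786.
Rooted ordered trees with n edges are counted by C_n; here n = 10. So Q = C_10 = 16796.
Reading a vote for the leader as '(' and for the other as ')' turns such a sequence into a balanced string of 8 pairs, so the count is C_8. So R = C_8 = 1430.
P − Q − R = 58786 − 16796 − 1430 = 40560.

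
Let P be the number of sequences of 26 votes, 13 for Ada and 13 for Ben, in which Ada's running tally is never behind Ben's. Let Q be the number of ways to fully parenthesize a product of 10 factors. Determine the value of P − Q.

738038

Ballot sequences with n votes each where one side never trails are Dyck words, counted by C_n; here n = 13. So P = C_13 = 742900.
Parenthesizations of m factors correspond to full binary trees with m leaves, counted by C_{m−1}; m = 10 gives C_9. So Q = C_9 = 4862.
P − Q = 742900 − 4862 = 738038.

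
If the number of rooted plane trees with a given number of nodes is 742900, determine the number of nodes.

14

Rooted ordered trees on m nodes are counted by C_{m−1}. The Catalan number equal to 742900 is C_13.
So the index is 13, and the number of nodes is 13 + 1 = 14.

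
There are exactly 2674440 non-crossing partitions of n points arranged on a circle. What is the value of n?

14

Non-crossing partitions of [n] are counted by C_n. Since C_14 = 2674440, the index is 14.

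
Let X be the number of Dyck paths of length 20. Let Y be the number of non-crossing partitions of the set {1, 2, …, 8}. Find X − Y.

15366

A Dyck path with 10 up-steps and 10 down-steps has semilength 10, so there are C_10 of them. So X = C_10 = 16796.
Non-crossing partitions of an n-element set are counted by C_n; here n = 8. So Y = C_8 = 1430.
X − Y = 16796 − 1430 = 15366.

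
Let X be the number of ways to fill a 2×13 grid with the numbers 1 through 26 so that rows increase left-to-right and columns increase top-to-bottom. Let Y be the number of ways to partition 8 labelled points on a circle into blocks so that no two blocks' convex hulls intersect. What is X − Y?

By the hook-length formula (or a Dyck-path bijection), SYT of shape 2×13 number C_13. So X = C_13 = 742900.
Non-crossing partitions of an n-element set are counted by C_n; here n = 8. So Y = C_8 = 1430.
X − Y = 742900 − 1430 = 741470.

741470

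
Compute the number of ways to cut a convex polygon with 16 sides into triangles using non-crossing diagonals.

2674440

A convex 16-gon is triangulated into 14 triangles, and the number of such triangulations is the Catalan number C_{16−2} = C_14.
C_14 = C(28,14)/15 = 40116600/15 = 2674440.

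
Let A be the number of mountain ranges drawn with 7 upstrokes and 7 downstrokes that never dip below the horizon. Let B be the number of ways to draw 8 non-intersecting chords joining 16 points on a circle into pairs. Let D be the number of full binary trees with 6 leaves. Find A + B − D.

1817

A Dyck path with 7 up-steps and 7 down-steps has semilength 7, so there are C_7 of them. So A = C_7 = 429.
Non-crossing perfect matchings of 2n points on a circle are counted by C_n; with 16 points, n = 8. So B = C_8 = 1430.
A full binary tree with L leaves has L−1 internal nodes and is counted by C_{L−1}; L = 6 gives C_5. So D = C_5 = 42.
A + B − D = 429 + 1430 − 42 = 1817.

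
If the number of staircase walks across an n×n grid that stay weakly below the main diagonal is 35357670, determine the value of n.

Such diagonal-avoiding paths in an n×n grid are counted by C_n, and C_16 = 35357670.

16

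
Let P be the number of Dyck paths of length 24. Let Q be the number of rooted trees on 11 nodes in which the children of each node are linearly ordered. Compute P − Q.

191216

A Dyck path with 12 up-steps and 12 down-steps has semilength 12, so there are C_12 of them. So P = C_12 = 208012.
A rooted plane tree on 11 nodes has 10 edges, and such trees are counted by C_10. So Q = C_10 = 16796.
P − Q = 208012 − 16796 = 191216.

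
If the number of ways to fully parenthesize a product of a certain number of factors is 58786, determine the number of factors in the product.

Parenthesizations of m factors are counted by C_{m−1}, and C_11 = 58786.
So the index is 11, and the number of factors is 11 + 1 = 12.

12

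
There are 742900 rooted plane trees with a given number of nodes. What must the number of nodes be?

Rooted ordered trees on m nodes are counted by C_{m−1}, and C_13 = 742900.
So the index is 13, and the number of nodes is 13 + 1 = 14.

14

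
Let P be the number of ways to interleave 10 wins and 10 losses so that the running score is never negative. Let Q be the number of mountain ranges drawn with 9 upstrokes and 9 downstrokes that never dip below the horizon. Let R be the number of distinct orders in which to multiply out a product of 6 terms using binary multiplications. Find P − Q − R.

Reading a vote for the leader as '(' and for the other as ')' turns such a sequence into a balanced string of 10 pairs, so the count is C_10. So P = C_10 = 16796.
A Dyck path with 9 up-steps and 9 down-steps has semilength 9, so there are C_9 of them. So Q = C_9 = 4862.
Ways to associate a product of 6 factors correspond to binary trees on 6 leaves, so the count is C_5. So R = C_5 = 42.
P − Q − R = 16796 − 4862 − 42 = 11892.

11892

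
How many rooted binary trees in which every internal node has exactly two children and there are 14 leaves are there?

742900

A full binary tree with L leaves has L−1 internal nodes and is counted by C_{L−1}; L = 14 gives C_13.
C_13 = C(26,13)/14 = 10400600/14 = 742900.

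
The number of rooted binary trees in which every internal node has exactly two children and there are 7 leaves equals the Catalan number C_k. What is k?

6

Full binary trees with 7 leaves have 7−1 = 6 internal nodes, so there are C_6 of them.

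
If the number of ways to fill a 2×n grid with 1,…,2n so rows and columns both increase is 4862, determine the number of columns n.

Standard Young tableaux of shape 2×n are counted by C_n, and C_9 = 4862.

9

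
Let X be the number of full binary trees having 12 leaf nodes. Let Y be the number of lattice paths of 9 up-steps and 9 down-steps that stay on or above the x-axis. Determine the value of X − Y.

53924

A full binary tree with L leaves has L−1 internal nodes and is counted by C_{L−1}; L = 12 gives C_11. So X = C_11 = 58786.
Paths of 9 up- and 9 down-steps that never dip below the axis are Dyck paths; their count is C_9. So Y = C_9 = 4862.
X − Y = 58786 − 4862 = 53924.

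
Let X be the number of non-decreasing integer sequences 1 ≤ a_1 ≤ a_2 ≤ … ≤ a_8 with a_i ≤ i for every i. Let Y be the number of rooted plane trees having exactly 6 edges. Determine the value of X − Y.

1298

Such sub-staircase sequences of length n are counted by C_n; here n = 8. So X = C_8 = 1430.
Rooted ordered trees with n edges are counted by C_n; here n = 6. So Y = C_6 = 132.
X − Y = 1430 − 132 = 1298.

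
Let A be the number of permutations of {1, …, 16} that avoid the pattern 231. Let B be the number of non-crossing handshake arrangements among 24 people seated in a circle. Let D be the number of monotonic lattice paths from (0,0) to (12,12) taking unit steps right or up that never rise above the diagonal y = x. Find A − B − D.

34941646

Permutations of [n] avoiding any single length-3 pattern are counted by C_n; here n = 16. So A = C_16 = 35357670.
Non-crossing handshake pairings of 2n people are counted by C_n; 24 people gives n = 12. So B = C_12 = 208012.
Sub-diagonal monotone paths from (0,0) to (12,12) biject with Dyck paths of semilength 12, giving C_12. So D = C_12 = 208012.
A − B − D = 35357670 − 208012 − 208012 = 34941646.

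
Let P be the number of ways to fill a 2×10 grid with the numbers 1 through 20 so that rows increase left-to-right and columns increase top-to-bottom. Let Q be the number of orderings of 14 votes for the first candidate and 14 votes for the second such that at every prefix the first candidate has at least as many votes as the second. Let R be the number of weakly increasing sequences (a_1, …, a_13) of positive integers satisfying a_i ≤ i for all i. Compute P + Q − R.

1948336

Standard Young tableaux of shape 2×n are counted by C_n; here n = 10. So P = C_10 = 16796.
Reading a vote for the leader as '(' and for the other as ')' turns such a sequence into a balanced string of 14 pairs, so the count is C_14. So Q = C_14 = 2674440.
Weakly increasing sequences with a_i ≤ i biject with Dyck paths of semilength 13, so there are C_13. So R = C_13 = 742900.
P + Q − R = 16796 + 2674440 − 742900 = 1948336.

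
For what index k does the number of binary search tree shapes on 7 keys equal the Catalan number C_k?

There are C_n binary search tree shapes on n keys; with n = 7 that is C_7.

7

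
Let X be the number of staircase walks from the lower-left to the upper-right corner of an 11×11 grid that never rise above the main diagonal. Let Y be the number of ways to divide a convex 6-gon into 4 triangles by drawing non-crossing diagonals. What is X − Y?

Monotone paths in an n×n grid that stay weakly below the diagonal are counted by C_n; here n = 11. So X = C_11 = 58786.
The number of triangulations of a 6-gon is the Catalan number C_4 (index = sides − 2). So Y = C_4 = 14.
X − Y = 58786 − 14 = 58772.

58772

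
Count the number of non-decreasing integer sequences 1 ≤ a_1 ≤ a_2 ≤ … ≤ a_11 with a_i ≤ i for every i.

Weakly increasing sequences with a_i ≤ i biject with Dyck paths of semilength 11, so there are C_11.
C_11 = C(22,11)/12 = 705432/12 = 58786.

58786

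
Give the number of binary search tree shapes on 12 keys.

208012

Binary trees (left/right distinguished) on n nodes are counted by C_n; here n = 12.
C_12 = 208012.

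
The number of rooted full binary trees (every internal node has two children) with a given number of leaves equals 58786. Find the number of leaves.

12

Full binary trees with L leaves are counted by C_{L−1}; 58786 = C_11.
So the index is 11, and the number of leaves is 11 + 1 = 12.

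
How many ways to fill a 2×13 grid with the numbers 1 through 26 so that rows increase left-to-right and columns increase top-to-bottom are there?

By the hook-length formula (or a Dyck-path bijection), SYT of shape 2×13 number C_13.
C_13 = 742900.

742900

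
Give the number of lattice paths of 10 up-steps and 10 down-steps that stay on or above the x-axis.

Paths of 10 up- and 10 down-steps that never dip below the axis are Dyck paths; their count is C_10.
C_10 = 16796.

16796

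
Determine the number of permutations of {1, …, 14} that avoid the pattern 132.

2674440

Permutations of [n] avoiding any single length-3 pattern are counted by C_n; here n = 14.
C_14 = C(28,14)/15 = 40116600/15 = 2674440.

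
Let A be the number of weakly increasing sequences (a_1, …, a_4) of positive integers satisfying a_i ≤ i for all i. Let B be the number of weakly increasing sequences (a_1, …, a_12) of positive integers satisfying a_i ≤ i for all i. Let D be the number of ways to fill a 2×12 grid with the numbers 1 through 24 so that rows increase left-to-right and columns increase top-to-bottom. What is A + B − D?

14

Such sub-staircase sequences of length n are counted by C_n; here n = 4. So A = C_4 = 14.
Weakly increasing sequences with a_i ≤ i biject with Dyck paths of semilength 12, so there are C_12. So B = C_12 = 208012.
Standard Young tableaux of shape 2×n are counted by C_n; here n = 12. So D = C_12 = 208012.
A + B − D = 14 + 208012 − 208012 = 14.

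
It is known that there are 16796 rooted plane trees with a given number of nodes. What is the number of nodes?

Rooted ordered trees on m nodes are counted by C_{m−1}. The Catalan number equal to 16796 is C_10.
So the index is 10, and the number of nodes is 10 + 1 = 11.

11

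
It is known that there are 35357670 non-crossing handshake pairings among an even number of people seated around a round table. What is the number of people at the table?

Non-crossing handshake pairings of 2n people are counted by C_n. The Catalan number equal to 35357670 is C_16.
So n = 16, and there are 2n = 32 people.

32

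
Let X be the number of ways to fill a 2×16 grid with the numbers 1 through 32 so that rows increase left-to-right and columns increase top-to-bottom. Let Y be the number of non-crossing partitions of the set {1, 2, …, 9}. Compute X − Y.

Standard Young tableaux of shape 2×n are counted by C_n; here n = 16. So X = C_16 = 35357670.
The non-crossing partitions of [9] form a lattice of size C_9. So Y = C_9 = 4862.
X − Y = 35357670 − 4862 = 35352808.

35352808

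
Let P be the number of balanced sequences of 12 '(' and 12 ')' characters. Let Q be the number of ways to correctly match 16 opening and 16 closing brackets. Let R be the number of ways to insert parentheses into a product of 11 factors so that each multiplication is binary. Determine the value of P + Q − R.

A balanced arrangement of 12 bracket pairs is a Dyck word of semilength 12, so the count is C_12. So P = C_12 = 208012.
With 16 pairs the number of balanced bracket strings is the Catalan number C_16. So Q = C_16 = 35357670.
Ways to associate a product of 11 factors correspond to binary trees on 11 leaves, so the count is C_10. So R = C_10 = 16796.
P + Q − R = 208012 + 35357670 − 16796 = 35548886.

35548886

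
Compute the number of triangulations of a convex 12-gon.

Triangulations of a convex m-gon are counted by C_{m−2}; with m = 12 this is C_10.
C_10 = C(20,10)/11 = 184756/11 = 16796.

16796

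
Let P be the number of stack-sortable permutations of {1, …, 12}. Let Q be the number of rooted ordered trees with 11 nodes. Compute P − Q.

191216

By Knuth's characterisation, the stack-sortable permutations of length 12 are the 231-avoiders, numbering C_12. So P = C_12 = 208012.
Rooted ordered (plane) trees on m nodes have m−1 edges and are counted by C_{m−1}; m = 11 gives C_10. So Q = C_10 = 16796.
P − Q = 208012 − 16796 = 191216.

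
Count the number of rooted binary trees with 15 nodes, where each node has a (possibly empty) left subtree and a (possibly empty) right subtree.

There are C_n binary search tree shapes on n keys; with n = 15 that is C_15.
C_15 = C(30,15)/16 = 155117520/16 = 9694845.

9694845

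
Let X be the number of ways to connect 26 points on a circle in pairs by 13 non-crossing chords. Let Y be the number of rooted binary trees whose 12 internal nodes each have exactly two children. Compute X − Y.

534888

Pairing 26 circle points by 13 non-crossing chords gives C_13 matchings. So X = C_13 = 742900.
The number of full binary trees on 12 internal nodes is the Catalan number C_12. So Y = C_12 = 208012.
X − Y = 742900 − 208012 = 534888.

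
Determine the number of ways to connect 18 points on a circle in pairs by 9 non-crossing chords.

4862

Pairing 18 circle points by 9 non-crossing chords gives C_9 matchings.
C_9 = C_8 · 2(2·8+1)/(8+2) = 1430 · 34/10 = 4862.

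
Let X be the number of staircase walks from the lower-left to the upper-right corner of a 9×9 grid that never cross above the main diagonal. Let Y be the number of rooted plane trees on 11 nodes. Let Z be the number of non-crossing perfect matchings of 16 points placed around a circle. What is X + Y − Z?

20228

Sub-diagonal monotone paths from (0,0) to (9,9) biject with Dyck paths of semilength 9, giving C_9. So X = C_9 = 4862.
Rooted ordered (plane) trees on m nodes have m−1 edges and are counted by C_{m−1}; m = 11 gives C_10. So Y = C_10 = 16796.
Non-crossing perfect matchings of 2n points on a circle are counted by C_n; with 16 points, n = 8. So Z = C_8 = 1430.
X + Y − Z = 4862 + 16796 − 1430 = 20228.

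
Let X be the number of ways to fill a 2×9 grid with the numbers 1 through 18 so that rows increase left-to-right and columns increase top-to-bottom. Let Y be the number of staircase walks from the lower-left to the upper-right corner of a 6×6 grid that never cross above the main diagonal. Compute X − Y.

Standard Young tableaux of shape 2×n are counted by C_n; here n = 9. So X = C_9 = 4862.
Sub-diagonal monotone paths from (0,0) to (6,6) biject with Dyck paths of semilength 6, giving C_6. So Y = C_6 = 132.
X − Y = 4862 − 132 = 4730.

4730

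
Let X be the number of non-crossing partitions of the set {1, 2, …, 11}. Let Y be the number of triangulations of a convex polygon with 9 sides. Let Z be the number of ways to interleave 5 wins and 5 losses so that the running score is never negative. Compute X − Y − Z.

58315

The non-crossing partitions of [11] form a lattice of size C_11. So X = C_11 = 58786.
Triangulations of a convex m-gon are counted by C_{m−2}; with m = 9 this is C_7. So Y = C_7 = 429.
Reading a vote for the leader as '(' and for the other as ')' turns such a sequence into a balanced string of 5 pairs, so the count is C_5. So Z = C_5 = 42.
X − Y − Z = 58786 − 429 − 42 = 58315.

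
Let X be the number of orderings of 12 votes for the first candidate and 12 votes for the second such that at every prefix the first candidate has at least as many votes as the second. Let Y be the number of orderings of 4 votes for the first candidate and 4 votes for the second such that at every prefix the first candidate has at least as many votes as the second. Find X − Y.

Ballot sequences with n votes each where one side never trails are Dyck words, counted by C_n; here n = 12. So X = C_12 = 208012.
Reading a vote for the leader as '(' and for the other as ')' turns such a sequence into a balanced string of 4 pairs, so the count is C_4. So Y = C_4 = 14.
X − Y = 208012 − 14 = 207998.

207998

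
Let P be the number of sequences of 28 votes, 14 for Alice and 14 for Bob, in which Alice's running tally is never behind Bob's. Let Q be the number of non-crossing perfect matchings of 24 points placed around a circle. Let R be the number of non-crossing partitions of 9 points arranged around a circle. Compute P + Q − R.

2877590

Ballot sequences with n votes each where one side never trails are Dyck words, counted by C_n; here n = 14. So P = C_14 = 2674440.
Pairing 24 circle points by 12 non-crossing chords gives C_12 matchings. So Q = C_12 = 208012.
The non-crossing partitions of [9] form a lattice of size C_9. So R = C_9 = 4862.
P + Q − R = 2674440 + 208012 − 4862 = 2877590.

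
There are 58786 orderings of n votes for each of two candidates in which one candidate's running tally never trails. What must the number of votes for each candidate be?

11

Such ballot sequences with n votes each are counted by C_n, and C_11 = 58786.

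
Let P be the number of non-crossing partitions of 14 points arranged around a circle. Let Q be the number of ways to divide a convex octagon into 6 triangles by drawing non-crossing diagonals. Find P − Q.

Non-crossing partitions of an n-element set are counted by C_n; here n = 14. So P = C_14 = 2674440.
Triangulations of a convex m-gon are counted by C_{m−2}; with m = 8 this is C_6. So Q = C_6 = 132.
P − Q = 2674440 − 132 = 2674308.

2674308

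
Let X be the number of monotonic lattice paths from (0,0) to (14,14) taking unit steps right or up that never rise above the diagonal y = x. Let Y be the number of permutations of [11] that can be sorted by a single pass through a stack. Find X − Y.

Monotone paths in an n×n grid that stay weakly below the diagonal are counted by C_n; here n = 14. So X = C_14 = 2674440.
By Knuth's characterisation, the stack-sortable permutations of length 11 are the 231-avoiders, numbering C_11. So Y = C_11 = 58786.
X − Y = 2674440 − 58786 = 2615654.

2615654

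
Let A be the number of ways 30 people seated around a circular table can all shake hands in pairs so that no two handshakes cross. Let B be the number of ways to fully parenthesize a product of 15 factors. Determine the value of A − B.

7020405

Non-crossing handshake pairings of 2n people are counted by C_n; 30 people gives n = 15. So A = C_15 = 9694845.
Ways to associate a product of 15 factors correspond to binary trees on 15 leaves, so the count is C_14. So B = C_14 = 2674440.
A − B = 9694845 − 2674440 = 7020405.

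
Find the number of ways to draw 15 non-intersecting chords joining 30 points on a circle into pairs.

9694845

Pairing 30 circle points by 15 non-crossing chords gives C_15 matchings.
C_15 = C(30,15)/16 = 155117520/16 = 9694845.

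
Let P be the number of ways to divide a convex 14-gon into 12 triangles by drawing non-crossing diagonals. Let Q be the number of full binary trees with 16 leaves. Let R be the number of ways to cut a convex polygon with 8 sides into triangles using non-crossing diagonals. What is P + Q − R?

9902725

A convex 14-gon is triangulated into 12 triangles, and the number of such triangulations is the Catalan number C_{14−2} = C_12. So P = C_12 = 208012.
A full binary tree with L leaves has L−1 internal nodes and is counted by C_{L−1}; L = 16 gives C_15. So Q = C_15 = 9694845.
The number of triangulations of an 8-gon is the Catalan number C_6 (index = sides − 2). So R = C_6 = 132.
P + Q − R = 208012 + 9694845 − 132 = 9902725.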